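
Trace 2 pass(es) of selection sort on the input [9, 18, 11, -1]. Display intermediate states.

Pass 1: Select minimum -1 at index 3, swap -> [-1, 18, 11, 9]
Pass 2: Select minimum 9 at index 3, swap -> [-1, 9, 11, 18]


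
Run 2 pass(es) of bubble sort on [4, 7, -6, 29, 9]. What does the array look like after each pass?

After pass 1: [4, -6, 7, 9, 29] (2 swaps)
After pass 2: [-6, 4, 7, 9, 29] (1 swaps)
Total swaps: 3


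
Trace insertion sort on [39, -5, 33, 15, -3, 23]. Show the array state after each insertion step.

First element 39 is already 'sorted'
Insert -5: shifted 1 elements -> [-5, 39, 33, 15, -3, 23]
Insert 33: shifted 1 elements -> [-5, 33, 39, 15, -3, 23]
Insert 15: shifted 2 elements -> [-5, 15, 33, 39, -3, 23]
Insert -3: shifted 3 elements -> [-5, -3, 15, 33, 39, 23]
Insert 23: shifted 2 elements -> [-5, -3, 15, 23, 33, 39]


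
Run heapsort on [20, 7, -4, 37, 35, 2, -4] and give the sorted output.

Build heap: [37, 35, 2, 7, 20, -4, -4]
Extract 37: [35, 20, 2, 7, -4, -4, 37]
Extract 35: [20, 7, 2, -4, -4, 35, 37]
Extract 20: [7, -4, 2, -4, 20, 35, 37]
Extract 7: [2, -4, -4, 7, 20, 35, 37]
Extract 2: [-4, -4, 2, 7, 20, 35, 37]
Extract -4: [-4, -4, 2, 7, 20, 35, 37]


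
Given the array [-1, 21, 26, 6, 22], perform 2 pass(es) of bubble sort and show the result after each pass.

After pass 1: [-1, 21, 6, 22, 26] (2 swaps)
After pass 2: [-1, 6, 21, 22, 26] (1 swaps)
Total swaps: 3


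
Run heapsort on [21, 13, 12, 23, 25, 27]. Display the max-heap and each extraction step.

Build heap: [27, 25, 21, 23, 13, 12]
Extract 27: [25, 23, 21, 12, 13, 27]
Extract 25: [23, 13, 21, 12, 25, 27]
Extract 23: [21, 13, 12, 23, 25, 27]
Extract 21: [13, 12, 21, 23, 25, 27]
Extract 13: [12, 13, 21, 23, 25, 27]


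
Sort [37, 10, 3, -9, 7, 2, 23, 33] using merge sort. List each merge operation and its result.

Divide and conquer:
  Merge [37] + [10] -> [10, 37]
  Merge [3] + [-9] -> [-9, 3]
  Merge [10, 37] + [-9, 3] -> [-9, 3, 10, 37]
  Merge [7] + [2] -> [2, 7]
  Merge [23] + [33] -> [23, 33]
  Merge [2, 7] + [23, 33] -> [2, 7, 23, 33]
  Merge [-9, 3, 10, 37] + [2, 7, 23, 33] -> [-9, 2, 3, 7, 10, 23, 33, 37]


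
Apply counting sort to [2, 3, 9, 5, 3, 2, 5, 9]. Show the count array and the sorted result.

Count array: [0, 0, 2, 2, 0, 2, 0, 0, 0, 2]
(count[i] = number of elements equal to i)
Cumulative count: [0, 0, 2, 4, 4, 6, 6, 6, 6, 8]
Sorted: [2, 2, 3, 3, 5, 5, 9, 9]


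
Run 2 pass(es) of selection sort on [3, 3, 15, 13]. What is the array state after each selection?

Pass 1: Select minimum 3 at index 0, swap -> [3, 3, 15, 13]
Pass 2: Select minimum 3 at index 1, swap -> [3, 3, 15, 13]


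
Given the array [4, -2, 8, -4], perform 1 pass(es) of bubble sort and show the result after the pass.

After pass 1: [-2, 4, -4, 8] (2 swaps)
Total swaps: 2


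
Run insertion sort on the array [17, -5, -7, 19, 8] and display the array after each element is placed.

First element 17 is already 'sorted'
Insert -5: shifted 1 elements -> [-5, 17, -7, 19, 8]
Insert -7: shifted 2 elements -> [-7, -5, 17, 19, 8]
Insert 19: shifted 0 elements -> [-7, -5, 17, 19, 8]
Insert 8: shifted 2 elements -> [-7, -5, 8, 17, 19]


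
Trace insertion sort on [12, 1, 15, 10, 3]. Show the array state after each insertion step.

First element 12 is already 'sorted'
Insert 1: shifted 1 elements -> [1, 12, 15, 10, 3]
Insert 15: shifted 0 elements -> [1, 12, 15, 10, 3]
Insert 10: shifted 2 elements -> [1, 10, 12, 15, 3]
Insert 3: shifted 3 elements -> [1, 3, 10, 12, 15]


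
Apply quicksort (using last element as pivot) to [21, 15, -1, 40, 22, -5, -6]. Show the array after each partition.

Partition 1: pivot=-6 at index 0 -> [-6, 15, -1, 40, 22, -5, 21]
Partition 2: pivot=21 at index 4 -> [-6, 15, -1, -5, 21, 40, 22]
Partition 3: pivot=-5 at index 1 -> [-6, -5, -1, 15, 21, 40, 22]
Partition 4: pivot=15 at index 3 -> [-6, -5, -1, 15, 21, 40, 22]
Partition 5: pivot=22 at index 5 -> [-6, -5, -1, 15, 21, 22, 40]


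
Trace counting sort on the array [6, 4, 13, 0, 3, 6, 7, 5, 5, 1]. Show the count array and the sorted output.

Count array: [1, 1, 0, 1, 1, 2, 2, 1, 0, 0, 0, 0, 0, 1]
(count[i] = number of elements equal to i)
Cumulative count: [1, 2, 2, 3, 4, 6, 8, 9, 9, 9, 9, 9, 9, 10]
Sorted: [0, 1, 3, 4, 5, 5, 6, 6, 7, 13]


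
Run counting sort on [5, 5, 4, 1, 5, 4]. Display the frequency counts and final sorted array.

Count array: [0, 1, 0, 0, 2, 3]
(count[i] = number of elements equal to i)
Cumulative count: [0, 1, 1, 1, 3, 6]
Sorted: [1, 4, 4, 5, 5, 5]


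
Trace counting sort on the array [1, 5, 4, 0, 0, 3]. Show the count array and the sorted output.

Count array: [2, 1, 0, 1, 1, 1]
(count[i] = number of elements equal to i)
Cumulative count: [2, 3, 3, 4, 5, 6]
Sorted: [0, 0, 1, 3, 4, 5]


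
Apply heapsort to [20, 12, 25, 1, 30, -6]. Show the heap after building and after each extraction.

Build heap: [30, 20, 25, 1, 12, -6]
Extract 30: [25, 20, -6, 1, 12, 30]
Extract 25: [20, 12, -6, 1, 25, 30]
Extract 20: [12, 1, -6, 20, 25, 30]
Extract 12: [1, -6, 12, 20, 25, 30]
Extract 1: [-6, 1, 12, 20, 25, 30]


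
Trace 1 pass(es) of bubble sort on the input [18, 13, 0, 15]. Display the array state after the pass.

After pass 1: [13, 0, 15, 18] (3 swaps)
Total swaps: 3


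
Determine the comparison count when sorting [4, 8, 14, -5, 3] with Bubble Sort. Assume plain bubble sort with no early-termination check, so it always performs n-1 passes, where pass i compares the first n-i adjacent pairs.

Pass 1: compare adjacent pairs (0,1)..(3,4) = 4 comparison(s), 2 swap(s) -> [4, 8, -5, 3, 14]
Pass 2: compare adjacent pairs (0,1)..(2,3) = 3 comparison(s), 2 swap(s) -> [4, -5, 3, 8, 14]
Pass 3: compare adjacent pairs (0,1)..(1,2) = 2 comparison(s), 2 swap(s) -> [-5, 3, 4, 8, 14]
Pass 4: compare adjacent pairs (0,1)..(0,1) = 1 comparison(s), 0 swap(s) -> [-5, 3, 4, 8, 14]
Total comparisons: 4 + 3 + 2 + 1 = 10


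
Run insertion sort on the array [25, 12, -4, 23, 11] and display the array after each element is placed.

First element 25 is already 'sorted'
Insert 12: shifted 1 elements -> [12, 25, -4, 23, 11]
Insert -4: shifted 2 elements -> [-4, 12, 25, 23, 11]
Insert 23: shifted 1 elements -> [-4, 12, 23, 25, 11]
Insert 11: shifted 3 elements -> [-4, 11, 12, 23, 25]


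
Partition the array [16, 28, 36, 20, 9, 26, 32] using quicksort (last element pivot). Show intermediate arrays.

Partition 1: pivot=32 at index 5 -> [16, 28, 20, 9, 26, 32, 36]
Partition 2: pivot=26 at index 3 -> [16, 20, 9, 26, 28, 32, 36]
Partition 3: pivot=9 at index 0 -> [9, 20, 16, 26, 28, 32, 36]
Partition 4: pivot=16 at index 1 -> [9, 16, 20, 26, 28, 32, 36]


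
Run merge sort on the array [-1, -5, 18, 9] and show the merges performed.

Divide and conquer:
  Merge [-1] + [-5] -> [-5, -1]
  Merge [18] + [9] -> [9, 18]
  Merge [-5, -1] + [9, 18] -> [-5, -1, 9, 18]


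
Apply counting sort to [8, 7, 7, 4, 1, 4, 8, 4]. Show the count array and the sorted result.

Count array: [0, 1, 0, 0, 3, 0, 0, 2, 2]
(count[i] = number of elements equal to i)
Cumulative count: [0, 1, 1, 1, 4, 4, 4, 6, 8]
Sorted: [1, 4, 4, 4, 7, 7, 8, 8]


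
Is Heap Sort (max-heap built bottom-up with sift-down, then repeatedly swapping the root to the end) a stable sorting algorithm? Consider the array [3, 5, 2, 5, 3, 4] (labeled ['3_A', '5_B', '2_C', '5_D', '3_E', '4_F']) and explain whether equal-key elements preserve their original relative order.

Trace Heap Sort on the labeled array (the key is the number; the letter only tracks identity):
  Build max-heap: [5_B, 5_D, 4_F, 3_A, 3_E, 2_C]
  Swap root 5_B to index 5, re-heapify first 5 -> [5_D, 3_A, 4_F, 2_C, 3_E, 5_B]
  Swap root 5_D to index 4, re-heapify first 4 -> [4_F, 3_A, 3_E, 2_C, 5_D, 5_B]
  Swap root 4_F to index 3, re-heapify first 3 -> [3_A, 2_C, 3_E, 4_F, 5_D, 5_B]
  Swap root 3_A to index 2, re-heapify first 2 -> [3_E, 2_C, 3_A, 4_F, 5_D, 5_B]
  Swap root 3_E to index 1, re-heapify first 1 -> [2_C, 3_E, 3_A, 4_F, 5_D, 5_B]
Final order: [2_C, 3_E, 3_A, 4_F, 5_D, 5_B]
Equal keys:
  value 3: originally 3_A, 3_E; after sorting 3_E, 3_A -> order changed
  value 5: originally 5_B, 5_D; after sorting 5_D, 5_B -> order changed
Equal keys were reordered, so Heap Sort is not stable: heap construction and root-to-end swaps move elements without regard to the original order of equal keys. (One such input is enough; an unstable sort may happen to preserve order on other inputs, but it gives no guarantee.)
Answer: Not stable


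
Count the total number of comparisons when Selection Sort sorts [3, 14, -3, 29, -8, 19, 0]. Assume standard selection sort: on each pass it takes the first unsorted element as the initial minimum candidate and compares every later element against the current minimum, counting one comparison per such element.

Pass 1: scan indices 1..6 for the minimum = 6 comparison(s); min is -8, place at index 0 -> [-8, 14, -3, 29, 3, 19, 0]
Pass 2: scan indices 2..6 for the minimum = 5 comparison(s); min is -3, place at index 1 -> [-8, -3, 14, 29, 3, 19, 0]
Pass 3: scan indices 3..6 for the minimum = 4 comparison(s); min is 0, place at index 2 -> [-8, -3, 0, 29, 3, 19, 14]
Pass 4: scan indices 4..6 for the minimum = 3 comparison(s); min is 3, place at index 3 -> [-8, -3, 0, 3, 29, 19, 14]
Pass 5: scan indices 5..6 for the minimum = 2 comparison(s); min is 14, place at index 4 -> [-8, -3, 0, 3, 14, 19, 29]
Pass 6: scan indices 6..6 for the minimum = 1 comparison(s); min is 19, place at index 5 -> [-8, -3, 0, 3, 14, 19, 29]
Selection sort always scans the whole unsorted suffix, so the count is (n-1) + (n-2) + ... + 1 = n(n-1)/2 = 7*6/2 = 21 regardless of the input order.
Total comparisons: 6 + 5 + 4 + 3 + 2 + 1 = 21


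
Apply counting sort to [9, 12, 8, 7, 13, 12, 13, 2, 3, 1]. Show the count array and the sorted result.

Count array: [0, 1, 1, 1, 0, 0, 0, 1, 1, 1, 0, 0, 2, 2]
(count[i] = number of elements equal to i)
Cumulative count: [0, 1, 2, 3, 3, 3, 3, 4, 5, 6, 6, 6, 8, 10]
Sorted: [1, 2, 3, 7, 8, 9, 12, 12, 13, 13]


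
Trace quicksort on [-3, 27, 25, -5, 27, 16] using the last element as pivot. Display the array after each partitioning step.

Partition 1: pivot=16 at index 2 -> [-3, -5, 16, 27, 27, 25]
Partition 2: pivot=-5 at index 0 -> [-5, -3, 16, 27, 27, 25]
Partition 3: pivot=25 at index 3 -> [-5, -3, 16, 25, 27, 27]
Partition 4: pivot=27 at index 5 -> [-5, -3, 16, 25, 27, 27]


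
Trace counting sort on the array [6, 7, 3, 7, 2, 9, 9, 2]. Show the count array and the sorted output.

Count array: [0, 0, 2, 1, 0, 0, 1, 2, 0, 2]
(count[i] = number of elements equal to i)
Cumulative count: [0, 0, 2, 3, 3, 3, 4, 6, 6, 8]
Sorted: [2, 2, 3, 6, 7, 7, 9, 9]


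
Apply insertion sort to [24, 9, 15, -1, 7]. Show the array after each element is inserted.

First element 24 is already 'sorted'
Insert 9: shifted 1 elements -> [9, 24, 15, -1, 7]
Insert 15: shifted 1 elements -> [9, 15, 24, -1, 7]
Insert -1: shifted 3 elements -> [-1, 9, 15, 24, 7]
Insert 7: shifted 3 elements -> [-1, 7, 9, 15, 24]


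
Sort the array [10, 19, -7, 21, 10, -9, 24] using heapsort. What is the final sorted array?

Build heap: [24, 21, 10, 19, 10, -9, -7]
Extract 24: [21, 19, 10, -7, 10, -9, 24]
Extract 21: [19, 10, 10, -7, -9, 21, 24]
Extract 19: [10, -7, 10, -9, 19, 21, 24]
Extract 10: [10, -7, -9, 10, 19, 21, 24]
Extract 10: [-7, -9, 10, 10, 19, 21, 24]
Extract -7: [-9, -7, 10, 10, 19, 21, 24]


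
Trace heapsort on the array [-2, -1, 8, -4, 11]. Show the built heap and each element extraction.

Build heap: [11, -1, 8, -4, -2]
Extract 11: [8, -1, -2, -4, 11]
Extract 8: [-1, -4, -2, 8, 11]
Extract -1: [-2, -4, -1, 8, 11]
Extract -2: [-4, -2, -1, 8, 11]


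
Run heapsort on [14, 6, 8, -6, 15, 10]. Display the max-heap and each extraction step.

Build heap: [15, 14, 10, -6, 6, 8]
Extract 15: [14, 8, 10, -6, 6, 15]
Extract 14: [10, 8, 6, -6, 14, 15]
Extract 10: [8, -6, 6, 10, 14, 15]
Extract 8: [6, -6, 8, 10, 14, 15]
Extract 6: [-6, 6, 8, 10, 14, 15]


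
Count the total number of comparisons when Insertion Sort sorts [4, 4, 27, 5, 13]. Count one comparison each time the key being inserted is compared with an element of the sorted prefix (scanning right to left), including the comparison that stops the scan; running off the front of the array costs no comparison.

Insert 4: 4 <= 4 (stop) = 1 comparison(s) -> [4, 4, 27, 5, 13]
Insert 27: 4 <= 27 (stop) = 1 comparison(s) -> [4, 4, 27, 5, 13]
Insert 5: 27 > 5 (shift), 4 <= 5 (stop) = 2 comparison(s) -> [4, 4, 5, 27, 13]
Insert 13: 27 > 13 (shift), 5 <= 13 (stop) = 2 comparison(s) -> [4, 4, 5, 13, 27]
Total comparisons: 1 + 1 + 2 + 2 = 6


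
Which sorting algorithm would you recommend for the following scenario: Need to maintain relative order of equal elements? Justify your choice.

Best choice: Merge sort or Insertion sort
Reason: Both are stable; quicksort and heapsort are not stable


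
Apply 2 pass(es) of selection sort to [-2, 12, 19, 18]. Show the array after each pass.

Pass 1: Select minimum -2 at index 0, swap -> [-2, 12, 19, 18]
Pass 2: Select minimum 12 at index 1, swap -> [-2, 12, 19, 18]


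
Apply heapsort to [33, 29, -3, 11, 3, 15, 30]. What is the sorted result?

Build heap: [33, 29, 30, 11, 3, 15, -3]
Extract 33: [30, 29, 15, 11, 3, -3, 33]
Extract 30: [29, 11, 15, -3, 3, 30, 33]
Extract 29: [15, 11, 3, -3, 29, 30, 33]
Extract 15: [11, -3, 3, 15, 29, 30, 33]
Extract 11: [3, -3, 11, 15, 29, 30, 33]
Extract 3: [-3, 3, 11, 15, 29, 30, 33]


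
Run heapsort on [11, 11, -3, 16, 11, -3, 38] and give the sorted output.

Build heap: [38, 16, 11, 11, 11, -3, -3]
Extract 38: [16, 11, 11, -3, 11, -3, 38]
Extract 16: [11, 11, 11, -3, -3, 16, 38]
Extract 11: [11, -3, 11, -3, 11, 16, 38]
Extract 11: [11, -3, -3, 11, 11, 16, 38]
Extract 11: [-3, -3, 11, 11, 11, 16, 38]
Extract -3: [-3, -3, 11, 11, 11, 16, 38]


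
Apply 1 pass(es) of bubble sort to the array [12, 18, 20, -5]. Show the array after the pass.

After pass 1: [12, 18, -5, 20] (1 swaps)
Total swaps: 1


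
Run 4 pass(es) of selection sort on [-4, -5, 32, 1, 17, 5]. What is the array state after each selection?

Pass 1: Select minimum -5 at index 1, swap -> [-5, -4, 32, 1, 17, 5]
Pass 2: Select minimum -4 at index 1, swap -> [-5, -4, 32, 1, 17, 5]
Pass 3: Select minimum 1 at index 3, swap -> [-5, -4, 1, 32, 17, 5]
Pass 4: Select minimum 5 at index 5, swap -> [-5, -4, 1, 5, 17, 32]


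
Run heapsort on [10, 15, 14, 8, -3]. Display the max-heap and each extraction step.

Build heap: [15, 10, 14, 8, -3]
Extract 15: [14, 10, -3, 8, 15]
Extract 14: [10, 8, -3, 14, 15]
Extract 10: [8, -3, 10, 14, 15]
Extract 8: [-3, 8, 10, 14, 15]


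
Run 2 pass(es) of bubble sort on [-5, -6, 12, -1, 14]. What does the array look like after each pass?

After pass 1: [-6, -5, -1, 12, 14] (2 swaps)
After pass 2: [-6, -5, -1, 12, 14] (0 swaps)
Total swaps: 2


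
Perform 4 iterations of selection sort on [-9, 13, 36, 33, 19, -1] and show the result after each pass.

Pass 1: Select minimum -9 at index 0, swap -> [-9, 13, 36, 33, 19, -1]
Pass 2: Select minimum -1 at index 5, swap -> [-9, -1, 36, 33, 19, 13]
Pass 3: Select minimum 13 at index 5, swap -> [-9, -1, 13, 33, 19, 36]
Pass 4: Select minimum 19 at index 4, swap -> [-9, -1, 13, 19, 33, 36]


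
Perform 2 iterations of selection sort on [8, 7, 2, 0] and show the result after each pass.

Pass 1: Select minimum 0 at index 3, swap -> [0, 7, 2, 8]
Pass 2: Select minimum 2 at index 2, swap -> [0, 2, 7, 8]


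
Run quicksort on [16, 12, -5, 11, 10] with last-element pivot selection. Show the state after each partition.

Partition 1: pivot=10 at index 1 -> [-5, 10, 16, 11, 12]
Partition 2: pivot=12 at index 3 -> [-5, 10, 11, 12, 16]


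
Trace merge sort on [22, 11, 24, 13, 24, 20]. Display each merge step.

Divide and conquer:
  Merge [11] + [24] -> [11, 24]
  Merge [22] + [11, 24] -> [11, 22, 24]
  Merge [24] + [20] -> [20, 24]
  Merge [13] + [20, 24] -> [13, 20, 24]
  Merge [11, 22, 24] + [13, 20, 24] -> [11, 13, 20, 22, 24, 24]


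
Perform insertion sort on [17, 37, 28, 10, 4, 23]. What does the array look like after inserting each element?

First element 17 is already 'sorted'
Insert 37: shifted 0 elements -> [17, 37, 28, 10, 4, 23]
Insert 28: shifted 1 elements -> [17, 28, 37, 10, 4, 23]
Insert 10: shifted 3 elements -> [10, 17, 28, 37, 4, 23]
Insert 4: shifted 4 elements -> [4, 10, 17, 28, 37, 23]
Insert 23: shifted 2 elements -> [4, 10, 17, 23, 28, 37]


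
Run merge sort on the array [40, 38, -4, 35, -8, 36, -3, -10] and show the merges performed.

Divide and conquer:
  Merge [40] + [38] -> [38, 40]
  Merge [-4] + [35] -> [-4, 35]
  Merge [38, 40] + [-4, 35] -> [-4, 35, 38, 40]
  Merge [-8] + [36] -> [-8, 36]
  Merge [-3] + [-10] -> [-10, -3]
  Merge [-8, 36] + [-10, -3] -> [-10, -8, -3, 36]
  Merge [-4, 35, 38, 40] + [-10, -8, -3, 36] -> [-10, -8, -4, -3, 35, 36, 38, 40]


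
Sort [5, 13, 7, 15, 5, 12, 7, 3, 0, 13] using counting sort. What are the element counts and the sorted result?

Count array: [1, 0, 0, 1, 0, 2, 0, 2, 0, 0, 0, 0, 1, 2, 0, 1]
(count[i] = number of elements equal to i)
Cumulative count: [1, 1, 1, 2, 2, 4, 4, 6, 6, 6, 6, 6, 7, 9, 9, 10]
Sorted: [0, 3, 5, 5, 7, 7, 12, 13, 13, 15]


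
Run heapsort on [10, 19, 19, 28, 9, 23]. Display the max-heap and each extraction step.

Build heap: [28, 19, 23, 10, 9, 19]
Extract 28: [23, 19, 19, 10, 9, 28]
Extract 23: [19, 10, 19, 9, 23, 28]
Extract 19: [19, 10, 9, 19, 23, 28]
Extract 19: [10, 9, 19, 19, 23, 28]
Extract 10: [9, 10, 19, 19, 23, 28]


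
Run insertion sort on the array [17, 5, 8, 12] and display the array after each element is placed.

First element 17 is already 'sorted'
Insert 5: shifted 1 elements -> [5, 17, 8, 12]
Insert 8: shifted 1 elements -> [5, 8, 17, 12]
Insert 12: shifted 1 elements -> [5, 8, 12, 17]


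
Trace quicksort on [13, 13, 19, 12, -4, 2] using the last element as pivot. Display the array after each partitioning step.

Partition 1: pivot=2 at index 1 -> [-4, 2, 19, 12, 13, 13]
Partition 2: pivot=13 at index 4 -> [-4, 2, 12, 13, 13, 19]
Partition 3: pivot=13 at index 3 -> [-4, 2, 12, 13, 13, 19]


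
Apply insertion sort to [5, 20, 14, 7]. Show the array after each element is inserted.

First element 5 is already 'sorted'
Insert 20: shifted 0 elements -> [5, 20, 14, 7]
Insert 14: shifted 1 elements -> [5, 14, 20, 7]
Insert 7: shifted 2 elements -> [5, 7, 14, 20]


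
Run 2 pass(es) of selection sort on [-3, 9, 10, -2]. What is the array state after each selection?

Pass 1: Select minimum -3 at index 0, swap -> [-3, 9, 10, -2]
Pass 2: Select minimum -2 at index 3, swap -> [-3, -2, 10, 9]


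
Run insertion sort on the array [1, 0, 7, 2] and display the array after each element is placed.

First element 1 is already 'sorted'
Insert 0: shifted 1 elements -> [0, 1, 7, 2]
Insert 7: shifted 0 elements -> [0, 1, 7, 2]
Insert 2: shifted 1 elements -> [0, 1, 2, 7]


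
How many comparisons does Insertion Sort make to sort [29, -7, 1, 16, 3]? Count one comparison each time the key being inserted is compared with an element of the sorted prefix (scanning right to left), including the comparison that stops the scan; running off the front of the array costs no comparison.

Insert -7: 29 > -7 (shift), reached front = 1 comparison(s) -> [-7, 29, 1, 16, 3]
Insert 1: 29 > 1 (shift), -7 <= 1 (stop) = 2 comparison(s) -> [-7, 1, 29, 16, 3]
Insert 16: 29 > 16 (shift), 1 <= 16 (stop) = 2 comparison(s) -> [-7, 1, 16, 29, 3]
Insert 3: 29 > 3 (shift), 16 > 3 (shift), 1 <= 3 (stop) = 3 comparison(s) -> [-7, 1, 3, 16, 29]
Total comparisons: 1 + 2 + 2 + 3 = 8


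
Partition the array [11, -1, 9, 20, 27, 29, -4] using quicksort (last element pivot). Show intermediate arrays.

Partition 1: pivot=-4 at index 0 -> [-4, -1, 9, 20, 27, 29, 11]
Partition 2: pivot=11 at index 3 -> [-4, -1, 9, 11, 27, 29, 20]
Partition 3: pivot=9 at index 2 -> [-4, -1, 9, 11, 27, 29, 20]
Partition 4: pivot=20 at index 4 -> [-4, -1, 9, 11, 20, 29, 27]
Partition 5: pivot=27 at index 5 -> [-4, -1, 9, 11, 20, 27, 29]


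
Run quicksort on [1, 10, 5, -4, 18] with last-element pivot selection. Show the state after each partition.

Partition 1: pivot=18 at index 4 -> [1, 10, 5, -4, 18]
Partition 2: pivot=-4 at index 0 -> [-4, 10, 5, 1, 18]
Partition 3: pivot=1 at index 1 -> [-4, 1, 5, 10, 18]
Partition 4: pivot=10 at index 3 -> [-4, 1, 5, 10, 18]


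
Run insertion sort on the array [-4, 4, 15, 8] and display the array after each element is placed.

First element -4 is already 'sorted'
Insert 4: shifted 0 elements -> [-4, 4, 15, 8]
Insert 15: shifted 0 elements -> [-4, 4, 15, 8]
Insert 8: shifted 1 elements -> [-4, 4, 8, 15]


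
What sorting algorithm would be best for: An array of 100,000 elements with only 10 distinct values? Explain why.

Best choice: 3-way quicksort or Counting sort
Reason: 3-way (Dutch national flag) partitioning groups every copy of the pivot together, so with only d=10 distinct keys quicksort finishes in O(n log d) expected time, which is effectively linear; counting sort runs in O(n + k) where k is the size of the key range (not the number of distinct values), so it is linear when the 10 values are integers drawn from a small known range


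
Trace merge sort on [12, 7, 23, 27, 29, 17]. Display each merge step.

Divide and conquer:
  Merge [7] + [23] -> [7, 23]
  Merge [12] + [7, 23] -> [7, 12, 23]
  Merge [29] + [17] -> [17, 29]
  Merge [27] + [17, 29] -> [17, 27, 29]
  Merge [7, 12, 23] + [17, 27, 29] -> [7, 12, 17, 23, 27, 29]


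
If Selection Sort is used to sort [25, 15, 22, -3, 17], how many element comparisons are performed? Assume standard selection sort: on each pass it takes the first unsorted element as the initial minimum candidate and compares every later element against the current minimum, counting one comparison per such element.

Pass 1: scan indices 1..4 for the minimum = 4 comparison(s); min is -3, place at index 0 -> [-3, 15, 22, 25, 17]
Pass 2: scan indices 2..4 for the minimum = 3 comparison(s); min is 15, place at index 1 -> [-3, 15, 22, 25, 17]
Pass 3: scan indices 3..4 for the minimum = 2 comparison(s); min is 17, place at index 2 -> [-3, 15, 17, 25, 22]
Pass 4: scan indices 4..4 for the minimum = 1 comparison(s); min is 22, place at index 3 -> [-3, 15, 17, 22, 25]
Selection sort always scans the whole unsorted suffix, so the count is (n-1) + (n-2) + ... + 1 = n(n-1)/2 = 5*4/2 = 10 regardless of the input order.
Total comparisons: 4 + 3 + 2 + 1 = 10


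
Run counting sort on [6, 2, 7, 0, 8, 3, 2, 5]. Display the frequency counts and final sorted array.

Count array: [1, 0, 2, 1, 0, 1, 1, 1, 1]
(count[i] = number of elements equal to i)
Cumulative count: [1, 1, 3, 4, 4, 5, 6, 7, 8]
Sorted: [0, 2, 2, 3, 5, 6, 7, 8]


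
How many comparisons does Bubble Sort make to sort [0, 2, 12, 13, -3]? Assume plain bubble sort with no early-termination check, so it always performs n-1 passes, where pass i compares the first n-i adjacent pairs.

Pass 1: compare adjacent pairs (0,1)..(3,4) = 4 comparison(s), 1 swap(s) -> [0, 2, 12, -3, 13]
Pass 2: compare adjacent pairs (0,1)..(2,3) = 3 comparison(s), 1 swap(s) -> [0, 2, -3, 12, 13]
Pass 3: compare adjacent pairs (0,1)..(1,2) = 2 comparison(s), 1 swap(s) -> [0, -3, 2, 12, 13]
Pass 4: compare adjacent pairs (0,1)..(0,1) = 1 comparison(s), 1 swap(s) -> [-3, 0, 2, 12, 13]
Total comparisons: 4 + 3 + 2 + 1 = 10


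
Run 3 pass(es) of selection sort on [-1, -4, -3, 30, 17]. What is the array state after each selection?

Pass 1: Select minimum -4 at index 1, swap -> [-4, -1, -3, 30, 17]
Pass 2: Select minimum -3 at index 2, swap -> [-4, -3, -1, 30, 17]
Pass 3: Select minimum -1 at index 2, swap -> [-4, -3, -1, 30, 17]


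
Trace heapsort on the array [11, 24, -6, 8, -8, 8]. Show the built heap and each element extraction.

Build heap: [24, 11, 8, 8, -8, -6]
Extract 24: [11, 8, 8, -6, -8, 24]
Extract 11: [8, -6, 8, -8, 11, 24]
Extract 8: [8, -6, -8, 8, 11, 24]
Extract 8: [-6, -8, 8, 8, 11, 24]
Extract -6: [-8, -6, 8, 8, 11, 24]


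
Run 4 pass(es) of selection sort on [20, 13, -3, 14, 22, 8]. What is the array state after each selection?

Pass 1: Select minimum -3 at index 2, swap -> [-3, 13, 20, 14, 22, 8]
Pass 2: Select minimum 8 at index 5, swap -> [-3, 8, 20, 14, 22, 13]
Pass 3: Select minimum 13 at index 5, swap -> [-3, 8, 13, 14, 22, 20]
Pass 4: Select minimum 14 at index 3, swap -> [-3, 8, 13, 14, 22, 20]


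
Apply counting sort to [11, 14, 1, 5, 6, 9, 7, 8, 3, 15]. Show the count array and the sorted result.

Count array: [0, 1, 0, 1, 0, 1, 1, 1, 1, 1, 0, 1, 0, 0, 1, 1]
(count[i] = number of elements equal to i)
Cumulative count: [0, 1, 1, 2, 2, 3, 4, 5, 6, 7, 7, 8, 8, 8, 9, 10]
Sorted: [1, 3, 5, 6, 7, 8, 9, 11, 14, 15]


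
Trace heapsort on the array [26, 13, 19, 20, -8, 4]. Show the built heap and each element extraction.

Build heap: [26, 20, 19, 13, -8, 4]
Extract 26: [20, 13, 19, 4, -8, 26]
Extract 20: [19, 13, -8, 4, 20, 26]
Extract 19: [13, 4, -8, 19, 20, 26]
Extract 13: [4, -8, 13, 19, 20, 26]
Extract 4: [-8, 4, 13, 19, 20, 26]


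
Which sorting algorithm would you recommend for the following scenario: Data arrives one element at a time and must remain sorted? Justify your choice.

Best choice: Insertion sort
Reason: Insertion sort naturally handles online/streaming input by inserting each new element into sorted position


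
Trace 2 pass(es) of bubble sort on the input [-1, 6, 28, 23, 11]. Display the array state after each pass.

After pass 1: [-1, 6, 23, 11, 28] (2 swaps)
After pass 2: [-1, 6, 11, 23, 28] (1 swaps)
Total swaps: 3


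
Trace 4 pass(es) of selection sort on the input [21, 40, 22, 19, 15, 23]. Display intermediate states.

Pass 1: Select minimum 15 at index 4, swap -> [15, 40, 22, 19, 21, 23]
Pass 2: Select minimum 19 at index 3, swap -> [15, 19, 22, 40, 21, 23]
Pass 3: Select minimum 21 at index 4, swap -> [15, 19, 21, 40, 22, 23]
Pass 4: Select minimum 22 at index 4, swap -> [15, 19, 21, 22, 40, 23]


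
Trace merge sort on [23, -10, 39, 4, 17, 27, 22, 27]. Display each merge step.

Divide and conquer:
  Merge [23] + [-10] -> [-10, 23]
  Merge [39] + [4] -> [4, 39]
  Merge [-10, 23] + [4, 39] -> [-10, 4, 23, 39]
  Merge [17] + [27] -> [17, 27]
  Merge [22] + [27] -> [22, 27]
  Merge [17, 27] + [22, 27] -> [17, 22, 27, 27]
  Merge [-10, 4, 23, 39] + [17, 22, 27, 27] -> [-10, 4, 17, 22, 23, 27, 27, 39]


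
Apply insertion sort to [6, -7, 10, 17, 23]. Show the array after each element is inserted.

First element 6 is already 'sorted'
Insert -7: shifted 1 elements -> [-7, 6, 10, 17, 23]
Insert 10: shifted 0 elements -> [-7, 6, 10, 17, 23]
Insert 17: shifted 0 elements -> [-7, 6, 10, 17, 23]
Insert 23: shifted 0 elements -> [-7, 6, 10, 17, 23]


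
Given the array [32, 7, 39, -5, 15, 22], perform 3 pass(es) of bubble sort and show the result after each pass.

After pass 1: [7, 32, -5, 15, 22, 39] (4 swaps)
After pass 2: [7, -5, 15, 22, 32, 39] (3 swaps)
After pass 3: [-5, 7, 15, 22, 32, 39] (1 swaps)
Total swaps: 8


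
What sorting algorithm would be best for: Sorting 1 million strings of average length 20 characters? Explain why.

Best choice: MSD radix sort or Mergesort
Reason: MSD radix sort is a non-comparison sort that buckets the strings by successive character positions, running in time proportional to the total number of characters examined rather than O(n log n) string comparisons; mergesort is a stable O(n log n)-comparison alternative that works for arbitrary variable-length keys


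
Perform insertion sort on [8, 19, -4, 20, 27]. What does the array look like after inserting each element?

First element 8 is already 'sorted'
Insert 19: shifted 0 elements -> [8, 19, -4, 20, 27]
Insert -4: shifted 2 elements -> [-4, 8, 19, 20, 27]
Insert 20: shifted 0 elements -> [-4, 8, 19, 20, 27]
Insert 27: shifted 0 elements -> [-4, 8, 19, 20, 27]


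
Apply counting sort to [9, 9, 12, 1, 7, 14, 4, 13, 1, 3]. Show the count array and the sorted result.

Count array: [0, 2, 0, 1, 1, 0, 0, 1, 0, 2, 0, 0, 1, 1, 1]
(count[i] = number of elements equal to i)
Cumulative count: [0, 2, 2, 3, 4, 4, 4, 5, 5, 7, 7, 7, 8, 9, 10]
Sorted: [1, 1, 3, 4, 7, 9, 9, 12, 13, 14]


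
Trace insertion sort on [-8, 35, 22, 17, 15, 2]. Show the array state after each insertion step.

First element -8 is already 'sorted'
Insert 35: shifted 0 elements -> [-8, 35, 22, 17, 15, 2]
Insert 22: shifted 1 elements -> [-8, 22, 35, 17, 15, 2]
Insert 17: shifted 2 elements -> [-8, 17, 22, 35, 15, 2]
Insert 15: shifted 3 elements -> [-8, 15, 17, 22, 35, 2]
Insert 2: shifted 4 elements -> [-8, 2, 15, 17, 22, 35]


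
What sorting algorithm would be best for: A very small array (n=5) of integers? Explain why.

Best choice: Insertion sort
Reason: For tiny inputs the O(n^2) overhead is negligible and insertion sort has minimal constant factors


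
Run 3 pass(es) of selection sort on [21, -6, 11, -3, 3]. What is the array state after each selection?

Pass 1: Select minimum -6 at index 1, swap -> [-6, 21, 11, -3, 3]
Pass 2: Select minimum -3 at index 3, swap -> [-6, -3, 11, 21, 3]
Pass 3: Select minimum 3 at index 4, swap -> [-6, -3, 3, 21, 11]


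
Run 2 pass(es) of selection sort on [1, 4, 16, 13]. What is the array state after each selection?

Pass 1: Select minimum 1 at index 0, swap -> [1, 4, 16, 13]
Pass 2: Select minimum 4 at index 1, swap -> [1, 4, 16, 13]


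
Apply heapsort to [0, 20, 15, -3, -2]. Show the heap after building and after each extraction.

Build heap: [20, 0, 15, -3, -2]
Extract 20: [15, 0, -2, -3, 20]
Extract 15: [0, -3, -2, 15, 20]
Extract 0: [-2, -3, 0, 15, 20]
Extract -2: [-3, -2, 0, 15, 20]


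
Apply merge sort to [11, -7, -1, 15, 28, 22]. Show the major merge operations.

Divide and conquer:
  Merge [-7] + [-1] -> [-7, -1]
  Merge [11] + [-7, -1] -> [-7, -1, 11]
  Merge [28] + [22] -> [22, 28]
  Merge [15] + [22, 28] -> [15, 22, 28]
  Merge [-7, -1, 11] + [15, 22, 28] -> [-7, -1, 11, 15, 22, 28]


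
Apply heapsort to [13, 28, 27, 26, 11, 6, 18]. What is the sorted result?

Build heap: [28, 26, 27, 13, 11, 6, 18]
Extract 28: [27, 26, 18, 13, 11, 6, 28]
Extract 27: [26, 13, 18, 6, 11, 27, 28]
Extract 26: [18, 13, 11, 6, 26, 27, 28]
Extract 18: [13, 6, 11, 18, 26, 27, 28]
Extract 13: [11, 6, 13, 18, 26, 27, 28]
Extract 11: [6, 11, 13, 18, 26, 27, 28]


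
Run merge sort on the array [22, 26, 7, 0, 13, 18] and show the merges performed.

Divide and conquer:
  Merge [26] + [7] -> [7, 26]
  Merge [22] + [7, 26] -> [7, 22, 26]
  Merge [13] + [18] -> [13, 18]
  Merge [0] + [13, 18] -> [0, 13, 18]
  Merge [7, 22, 26] + [0, 13, 18] -> [0, 7, 13, 18, 22, 26]


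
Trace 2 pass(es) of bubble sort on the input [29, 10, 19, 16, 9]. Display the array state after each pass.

After pass 1: [10, 19, 16, 9, 29] (4 swaps)
After pass 2: [10, 16, 9, 19, 29] (2 swaps)
Total swaps: 6


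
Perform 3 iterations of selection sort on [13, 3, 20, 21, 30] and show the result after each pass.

Pass 1: Select minimum 3 at index 1, swap -> [3, 13, 20, 21, 30]
Pass 2: Select minimum 13 at index 1, swap -> [3, 13, 20, 21, 30]
Pass 3: Select minimum 20 at index 2, swap -> [3, 13, 20, 21, 30]


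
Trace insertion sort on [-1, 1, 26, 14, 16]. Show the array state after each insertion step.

First element -1 is already 'sorted'
Insert 1: shifted 0 elements -> [-1, 1, 26, 14, 16]
Insert 26: shifted 0 elements -> [-1, 1, 26, 14, 16]
Insert 14: shifted 1 elements -> [-1, 1, 14, 26, 16]
Insert 16: shifted 1 elements -> [-1, 1, 14, 16, 26]


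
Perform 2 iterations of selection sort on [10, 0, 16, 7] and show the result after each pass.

Pass 1: Select minimum 0 at index 1, swap -> [0, 10, 16, 7]
Pass 2: Select minimum 7 at index 3, swap -> [0, 7, 16, 10]


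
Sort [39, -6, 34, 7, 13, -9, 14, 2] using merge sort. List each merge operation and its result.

Divide and conquer:
  Merge [39] + [-6] -> [-6, 39]
  Merge [34] + [7] -> [7, 34]
  Merge [-6, 39] + [7, 34] -> [-6, 7, 34, 39]
  Merge [13] + [-9] -> [-9, 13]
  Merge [14] + [2] -> [2, 14]
  Merge [-9, 13] + [2, 14] -> [-9, 2, 13, 14]
  Merge [-6, 7, 34, 39] + [-9, 2, 13, 14] -> [-9, -6, 2, 7, 13, 14, 34, 39]


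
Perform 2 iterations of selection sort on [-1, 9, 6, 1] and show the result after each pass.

Pass 1: Select minimum -1 at index 0, swap -> [-1, 9, 6, 1]
Pass 2: Select minimum 1 at index 3, swap -> [-1, 1, 6, 9]


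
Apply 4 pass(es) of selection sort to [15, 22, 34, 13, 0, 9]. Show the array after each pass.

Pass 1: Select minimum 0 at index 4, swap -> [0, 22, 34, 13, 15, 9]
Pass 2: Select minimum 9 at index 5, swap -> [0, 9, 34, 13, 15, 22]
Pass 3: Select minimum 13 at index 3, swap -> [0, 9, 13, 34, 15, 22]
Pass 4: Select minimum 15 at index 4, swap -> [0, 9, 13, 15, 34, 22]


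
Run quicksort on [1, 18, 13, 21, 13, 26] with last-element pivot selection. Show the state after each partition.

Partition 1: pivot=26 at index 5 -> [1, 18, 13, 21, 13, 26]
Partition 2: pivot=13 at index 2 -> [1, 13, 13, 21, 18, 26]
Partition 3: pivot=13 at index 1 -> [1, 13, 13, 21, 18, 26]
Partition 4: pivot=18 at index 3 -> [1, 13, 13, 18, 21, 26]


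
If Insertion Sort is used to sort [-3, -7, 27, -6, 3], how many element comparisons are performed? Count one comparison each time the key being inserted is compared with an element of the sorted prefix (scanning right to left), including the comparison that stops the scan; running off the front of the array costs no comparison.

Insert -7: -3 > -7 (shift), reached front = 1 comparison(s) -> [-7, -3, 27, -6, 3]
Insert 27: -3 <= 27 (stop) = 1 comparison(s) -> [-7, -3, 27, -6, 3]
Insert -6: 27 > -6 (shift), -3 > -6 (shift), -7 <= -6 (stop) = 3 comparison(s) -> [-7, -6, -3, 27, 3]
Insert 3: 27 > 3 (shift), -3 <= 3 (stop) = 2 comparison(s) -> [-7, -6, -3, 3, 27]
Total comparisons: 1 + 1 + 3 + 2 = 7


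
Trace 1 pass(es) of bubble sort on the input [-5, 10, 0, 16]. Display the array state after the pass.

After pass 1: [-5, 0, 10, 16] (1 swaps)
Total swaps: 1


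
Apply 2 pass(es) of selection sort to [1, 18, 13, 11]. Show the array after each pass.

Pass 1: Select minimum 1 at index 0, swap -> [1, 18, 13, 11]
Pass 2: Select minimum 11 at index 3, swap -> [1, 11, 13, 18]


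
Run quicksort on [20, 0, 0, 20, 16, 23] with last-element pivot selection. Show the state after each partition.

Partition 1: pivot=23 at index 5 -> [20, 0, 0, 20, 16, 23]
Partition 2: pivot=16 at index 2 -> [0, 0, 16, 20, 20, 23]
Partition 3: pivot=0 at index 1 -> [0, 0, 16, 20, 20, 23]
Partition 4: pivot=20 at index 4 -> [0, 0, 16, 20, 20, 23]


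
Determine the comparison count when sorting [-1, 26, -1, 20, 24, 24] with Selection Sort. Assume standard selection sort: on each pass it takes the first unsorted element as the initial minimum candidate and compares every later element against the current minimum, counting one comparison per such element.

Pass 1: scan indices 1..5 for the minimum = 5 comparison(s); min is -1, place at index 0 -> [-1, 26, -1, 20, 24, 24]
Pass 2: scan indices 2..5 for the minimum = 4 comparison(s); min is -1, place at index 1 -> [-1, -1, 26, 20, 24, 24]
Pass 3: scan indices 3..5 for the minimum = 3 comparison(s); min is 20, place at index 2 -> [-1, -1, 20, 26, 24, 24]
Pass 4: scan indices 4..5 for the minimum = 2 comparison(s); min is 24, place at index 3 -> [-1, -1, 20, 24, 26, 24]
Pass 5: scan indices 5..5 for the minimum = 1 comparison(s); min is 24, place at index 4 -> [-1, -1, 20, 24, 24, 26]
Selection sort always scans the whole unsorted suffix, so the count is (n-1) + (n-2) + ... + 1 = n(n-1)/2 = 6*5/2 = 15 regardless of the input order.
Total comparisons: 5 + 4 + 3 + 2 + 1 = 15


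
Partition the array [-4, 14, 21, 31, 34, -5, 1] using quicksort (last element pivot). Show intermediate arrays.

Partition 1: pivot=1 at index 2 -> [-4, -5, 1, 31, 34, 14, 21]
Partition 2: pivot=-5 at index 0 -> [-5, -4, 1, 31, 34, 14, 21]
Partition 3: pivot=21 at index 4 -> [-5, -4, 1, 14, 21, 31, 34]
Partition 4: pivot=34 at index 6 -> [-5, -4, 1, 14, 21, 31, 34]


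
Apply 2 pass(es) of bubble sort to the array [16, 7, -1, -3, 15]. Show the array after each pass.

After pass 1: [7, -1, -3, 15, 16] (4 swaps)
After pass 2: [-1, -3, 7, 15, 16] (2 swaps)
Total swaps: 6


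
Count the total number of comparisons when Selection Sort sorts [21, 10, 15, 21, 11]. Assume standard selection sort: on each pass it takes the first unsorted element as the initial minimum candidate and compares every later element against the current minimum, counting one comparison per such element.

Pass 1: scan indices 1..4 for the minimum = 4 comparison(s); min is 10, place at index 0 -> [10, 21, 15, 21, 11]
Pass 2: scan indices 2..4 for the minimum = 3 comparison(s); min is 11, place at index 1 -> [10, 11, 15, 21, 21]
Pass 3: scan indices 3..4 for the minimum = 2 comparison(s); min is 15, place at index 2 -> [10, 11, 15, 21, 21]
Pass 4: scan indices 4..4 for the minimum = 1 comparison(s); min is 21, place at index 3 -> [10, 11, 15, 21, 21]
Selection sort always scans the whole unsorted suffix, so the count is (n-1) + (n-2) + ... + 1 = n(n-1)/2 = 5*4/2 = 10 regardless of the input order.
Total comparisons: 4 + 3 + 2 + 1 = 10


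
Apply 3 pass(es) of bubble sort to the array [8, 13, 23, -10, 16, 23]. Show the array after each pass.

After pass 1: [8, 13, -10, 16, 23, 23] (2 swaps)
After pass 2: [8, -10, 13, 16, 23, 23] (1 swaps)
After pass 3: [-10, 8, 13, 16, 23, 23] (1 swaps)
Total swaps: 4


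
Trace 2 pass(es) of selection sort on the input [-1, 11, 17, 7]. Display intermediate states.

Pass 1: Select minimum -1 at index 0, swap -> [-1, 11, 17, 7]
Pass 2: Select minimum 7 at index 3, swap -> [-1, 7, 17, 11]


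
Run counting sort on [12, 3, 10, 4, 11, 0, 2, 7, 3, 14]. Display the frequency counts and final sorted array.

Count array: [1, 0, 1, 2, 1, 0, 0, 1, 0, 0, 1, 1, 1, 0, 1]
(count[i] = number of elements equal to i)
Cumulative count: [1, 1, 2, 4, 5, 5, 5, 6, 6, 6, 7, 8, 9, 9, 10]
Sorted: [0, 2, 3, 3, 4, 7, 10, 11, 12, 14]


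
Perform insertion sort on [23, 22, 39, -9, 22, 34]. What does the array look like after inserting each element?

First element 23 is already 'sorted'
Insert 22: shifted 1 elements -> [22, 23, 39, -9, 22, 34]
Insert 39: shifted 0 elements -> [22, 23, 39, -9, 22, 34]
Insert -9: shifted 3 elements -> [-9, 22, 23, 39, 22, 34]
Insert 22: shifted 2 elements -> [-9, 22, 22, 23, 39, 34]
Insert 34: shifted 1 elements -> [-9, 22, 22, 23, 34, 39]


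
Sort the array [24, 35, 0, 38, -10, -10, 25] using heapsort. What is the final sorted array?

Build heap: [38, 35, 25, 24, -10, -10, 0]
Extract 38: [35, 24, 25, 0, -10, -10, 38]
Extract 35: [25, 24, -10, 0, -10, 35, 38]
Extract 25: [24, 0, -10, -10, 25, 35, 38]
Extract 24: [0, -10, -10, 24, 25, 35, 38]
Extract 0: [-10, -10, 0, 24, 25, 35, 38]
Extract -10: [-10, -10, 0, 24, 25, 35, 38]


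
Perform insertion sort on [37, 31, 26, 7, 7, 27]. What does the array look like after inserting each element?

First element 37 is already 'sorted'
Insert 31: shifted 1 elements -> [31, 37, 26, 7, 7, 27]
Insert 26: shifted 2 elements -> [26, 31, 37, 7, 7, 27]
Insert 7: shifted 3 elements -> [7, 26, 31, 37, 7, 27]
Insert 7: shifted 3 elements -> [7, 7, 26, 31, 37, 27]
Insert 27: shifted 2 elements -> [7, 7, 26, 27, 31, 37]


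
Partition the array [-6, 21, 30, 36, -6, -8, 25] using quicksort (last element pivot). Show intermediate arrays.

Partition 1: pivot=25 at index 4 -> [-6, 21, -6, -8, 25, 36, 30]
Partition 2: pivot=-8 at index 0 -> [-8, 21, -6, -6, 25, 36, 30]
Partition 3: pivot=-6 at index 2 -> [-8, -6, -6, 21, 25, 36, 30]
Partition 4: pivot=30 at index 5 -> [-8, -6, -6, 21, 25, 30, 36]


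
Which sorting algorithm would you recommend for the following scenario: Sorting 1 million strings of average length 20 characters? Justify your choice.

Best choice: MSD radix sort or Mergesort
Reason: MSD radix sort is a non-comparison sort that buckets the strings by successive character positions, running in time proportional to the total number of characters examined rather than O(n log n) string comparisons; mergesort is a stable O(n log n)-comparison alternative that works for arbitrary variable-length keys
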